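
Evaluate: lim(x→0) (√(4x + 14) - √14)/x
This is a standard limit.

Factor or rationalize the expression:
  lim(x→0) (√(4x + 14) - √14)/x = sqrt(14)/7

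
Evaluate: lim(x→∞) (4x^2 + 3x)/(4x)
This is an ∞/∞ indeterminate form.

Apply L'Hôpital's rule: differentiate numerator and denominator separately.
  f(x) = 4·x^2 + 3·x   ⇒   f'(x) = 8·x + 3
  g(x) = 4·x   ⇒   g'(x) = 4
  lim(x→∞) f'(x)/g'(x) = lim(x→∞) (8·x + 3)/(4)
  = ∞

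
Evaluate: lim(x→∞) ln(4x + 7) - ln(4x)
This is an ∞-∞ indeterminate form.

Combine fractions or rationalize to convert ∞-∞ to 0/0 form:
  lim(x→∞) ln(4x + 7) - ln(4x) = 0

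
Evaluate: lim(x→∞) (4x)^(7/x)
This is an exponential indeterminate form.

For exponential indeterminate forms, take the natural log:
  Let L = lim(x→∞) (4x)^(7/x)
  Then ln(L) = lim(x→∞) [exponent × ln(base)]
  Evaluate using L'Hôpital or standard limits, then exponentiate.
  L = 1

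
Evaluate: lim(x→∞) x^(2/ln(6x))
This is an exponential indeterminate form.

For exponential indeterminate forms, take the natural log:
  Let L = lim(x→∞) x^(2/ln(6x))
  Then ln(L) = lim(x→∞) [exponent × ln(base)]
  Evaluate using L'Hôpital or standard limits, then exponentiate.
  L = e²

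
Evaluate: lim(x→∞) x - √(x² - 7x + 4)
This is an ∞-∞ indeterminate form.

Combine fractions or rationalize to convert ∞-∞ to 0/0 form:
  lim(x→∞) x - √(x² - 7x + 4) = 7/2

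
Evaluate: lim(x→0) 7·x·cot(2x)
This is a 0·∞ indeterminate form.

Rewrite 0·∞ as a quotient (0/0 or ∞/∞ form), then apply L'Hôpital's rule:
  lim(x→0) 7·x·cot(2x) = 7/2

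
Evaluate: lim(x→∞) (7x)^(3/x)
This is an exponential indeterminate form.

For exponential indeterminate forms, take the natural log:
  Let L = lim(x→∞) (7x)^(3/x)
  Then ln(L) = lim(x→∞) [exponent × ln(base)]
  Evaluate using L'Hôpital or standard limits, then exponentiate.
  L = 1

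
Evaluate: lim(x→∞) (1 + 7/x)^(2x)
This is an exponential indeterminate form.

For exponential indeterminate forms, take the natural log:
  Let L = lim(x→∞) (1 + 7/x)^(2x)
  Then ln(L) = lim(x→∞) [exponent × ln(base)]
  Evaluate using L'Hôpital or standard limits, then exponentiate.
  L = e^(14)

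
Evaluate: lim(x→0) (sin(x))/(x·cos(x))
This is a 0/0 indeterminate form.

Apply L'Hôpital's rule: differentiate numerator and denominator separately.
  f(x) = sin(x)   ⇒   f'(x) = cos(x)
  g(x) = x·cos(x)   ⇒   g'(x) = -x·sin(x) + cos(x)
  lim(x→0) f'(x)/g'(x) = lim(x→0) (cos(x))/(-x·sin(x) + cos(x))
  = 1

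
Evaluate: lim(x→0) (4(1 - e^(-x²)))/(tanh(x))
This is a 0/0 indeterminate form.

Apply L'Hôpital's rule: differentiate numerator and denominator separately.
  f(x) = 4 - 4·e^(-x^2)   ⇒   f'(x) = 8·x·e^(-x^2)
  g(x) = tanh(x)   ⇒   g'(x) = 1 - tanh(x)^2
  lim(x→0) f'(x)/g'(x) = lim(x→0) (8·x·e^(-x^2))/(1 - tanh(x)^2)
  = 0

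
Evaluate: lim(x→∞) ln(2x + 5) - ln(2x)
This is an ∞-∞ indeterminate form.

Combine fractions or rationalize to convert ∞-∞ to 0/0 form:
  lim(x→∞) ln(2x + 5) - ln(2x) = 0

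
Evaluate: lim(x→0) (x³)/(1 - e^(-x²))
This is a 0/0 indeterminate form.

Apply L'Hôpital's rule: differentiate numerator and denominator separately.
  f(x) = x^3   ⇒   f'(x) = 3·x^2
  g(x) = 1 - e^(-x^2)   ⇒   g'(x) = 2·x·e^(-x^2)
  lim(x→0) f'(x)/g'(x) = lim(x→0) (3·x^2)/(2·x·e^(-x^2))
  = 0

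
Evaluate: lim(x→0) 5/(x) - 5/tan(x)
This is an ∞-∞ indeterminate form.

Combine fractions or rationalize to convert ∞-∞ to 0/0 form:
  lim(x→0) 5/(x) - 5/tan(x) = 0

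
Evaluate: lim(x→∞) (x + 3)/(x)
This is an ∞/∞ indeterminate form.

Apply L'Hôpital's rule: differentiate numerator and denominator separately.
  f(x) = x + 3   ⇒   f'(x) = 1
  g(x) = x   ⇒   g'(x) = 1
  lim(x→∞) f'(x)/g'(x) = lim(x→∞) (1)/(1)
  = 1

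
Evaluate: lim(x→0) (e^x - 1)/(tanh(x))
This is a 0/0 indeterminate form.

Apply L'Hôpital's rule: differentiate numerator and denominator separately.
  f(x) = e^(x) - 1   ⇒   f'(x) = e^(x)
  g(x) = tanh(x)   ⇒   g'(x) = 1 - tanh(x)^2
  lim(x→0) f'(x)/g'(x) = lim(x→0) (e^(x))/(1 - tanh(x)^2)
  = 1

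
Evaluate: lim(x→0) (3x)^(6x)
This is an exponential indeterminate form.

For exponential indeterminate forms, take the natural log:
  Let L = lim(x→0) (3x)^(6x)
  Then ln(L) = lim(x→0) [exponent × ln(base)]
  Evaluate using L'Hôpital or standard limits, then exponentiate.
  L = 1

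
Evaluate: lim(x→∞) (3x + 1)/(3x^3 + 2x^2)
This is an ∞/∞ indeterminate form.

Apply L'Hôpital's rule: differentiate numerator and denominator separately.
  f(x) = 3·x + 1   ⇒   f'(x) = 3
  g(x) = 3·x^3 + 2·x^2   ⇒   g'(x) = 9·x^2 + 4·x
  lim(x→∞) f'(x)/g'(x) = lim(x→∞) (3)/(9·x^2 + 4·x)
  = 0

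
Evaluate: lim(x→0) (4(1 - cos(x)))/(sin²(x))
This is a 0/0 indeterminate form.

Apply L'Hôpital's rule: differentiate numerator and denominator separately.
  f(x) = 4 - 4·cos(x)   ⇒   f'(x) = 4·sin(x)
  g(x) = sin(x)^2   ⇒   g'(x) = 2·sin(x)·cos(x)
  lim(x→0) f'(x)/g'(x) = lim(x→0) (4·sin(x))/(2·sin(x)·cos(x))
  = 2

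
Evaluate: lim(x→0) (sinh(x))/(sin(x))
This is a 0/0 indeterminate form.

Apply L'Hôpital's rule: differentiate numerator and denominator separately.
  f(x) = sinh(x)   ⇒   f'(x) = cosh(x)
  g(x) = sin(x)   ⇒   g'(x) = cos(x)
  lim(x→0) f'(x)/g'(x) = lim(x→0) (cosh(x))/(cos(x))
  = 1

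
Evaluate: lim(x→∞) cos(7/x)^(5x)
This is an exponential indeterminate form.

For exponential indeterminate forms, take the natural log:
  Let L = lim(x→∞) cos(7/x)^(5x)
  Then ln(L) = lim(x→∞) [exponent × ln(base)]
  Evaluate using L'Hôpital or standard limits, then exponentiate.
  L = 1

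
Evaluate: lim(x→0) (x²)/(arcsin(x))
This is a 0/0 indeterminate form.

Apply L'Hôpital's rule: differentiate numerator and denominator separately.
  f(x) = x^2   ⇒   f'(x) = 2·x
  g(x) = asin(x)   ⇒   g'(x) = 1/sqrt(1 - x^2)
  lim(x→0) f'(x)/g'(x) = lim(x→0) (2·x)/(1/sqrt(1 - x^2))
  = 0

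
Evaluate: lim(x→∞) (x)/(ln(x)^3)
This is an ∞/∞ indeterminate form.

Apply L'Hôpital's rule: differentiate numerator and denominator separately.
  f(x) = x   ⇒   f'(x) = 1
  g(x) = ln(x)^3   ⇒   g'(x) = 3·ln(x)^2/x
  lim(x→∞) f'(x)/g'(x) = lim(x→∞) (1)/(3·ln(x)^2/x)
  = ∞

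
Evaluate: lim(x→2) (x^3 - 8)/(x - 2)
This is a standard limit.

Factor or rationalize the expression:
  lim(x→2) (x^3 - 8)/(x - 2) = 12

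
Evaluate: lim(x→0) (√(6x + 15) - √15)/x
This is a standard limit.

Factor or rationalize the expression:
  lim(x→0) (√(6x + 15) - √15)/x = sqrt(15)/5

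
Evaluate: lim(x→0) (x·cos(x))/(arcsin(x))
This is a 0/0 indeterminate form.

Apply L'Hôpital's rule: differentiate numerator and denominator separately.
  f(x) = x·cos(x)   ⇒   f'(x) = -x·sin(x) + cos(x)
  g(x) = asin(x)   ⇒   g'(x) = 1/sqrt(1 - x^2)
  lim(x→0) f'(x)/g'(x) = lim(x→0) (-x·sin(x) + cos(x))/(1/sqrt(1 - x^2))
  = 1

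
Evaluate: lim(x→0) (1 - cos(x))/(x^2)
This is a 0/0 indeterminate form.

Apply L'Hôpital's rule: differentiate numerator and denominator separately.
  f(x) = 1 - cos(x)   ⇒   f'(x) = sin(x)
  g(x) = x^2   ⇒   g'(x) = 2·x
  lim(x→0) f'(x)/g'(x) = lim(x→0) (sin(x))/(2·x)
  = 1/2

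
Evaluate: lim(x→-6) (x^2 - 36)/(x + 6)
This is a standard limit.

Factor or rationalize the expression:
  lim(x→-6) (x^2 - 36)/(x + 6) = -12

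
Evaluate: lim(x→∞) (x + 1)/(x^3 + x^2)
This is an ∞/∞ indeterminate form.

Apply L'Hôpital's rule: differentiate numerator and denominator separately.
  f(x) = x + 1   ⇒   f'(x) = 1
  g(x) = x^3 + x^2   ⇒   g'(x) = 3·x^2 + 2·x
  lim(x→∞) f'(x)/g'(x) = lim(x→∞) (1)/(3·x^2 + 2·x)
  = 0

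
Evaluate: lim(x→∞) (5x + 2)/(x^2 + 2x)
This is an ∞/∞ indeterminate form.

Apply L'Hôpital's rule: differentiate numerator and denominator separately.
  f(x) = 5·x + 2   ⇒   f'(x) = 5
  g(x) = x^2 + 2·x   ⇒   g'(x) = 2·x + 2
  lim(x→∞) f'(x)/g'(x) = lim(x→∞) (5)/(2·x + 2)
  = 0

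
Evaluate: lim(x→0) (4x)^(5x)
This is an exponential indeterminate form.

For exponential indeterminate forms, take the natural log:
  Let L = lim(x→0) (4x)^(5x)
  Then ln(L) = lim(x→0) [exponent × ln(base)]
  Evaluate using L'Hôpital or standard limits, then exponentiate.
  L = 1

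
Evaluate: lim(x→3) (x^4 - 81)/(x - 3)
This is a standard limit.

Factor or rationalize the expression:
  lim(x→3) (x^4 - 81)/(x - 3) = 108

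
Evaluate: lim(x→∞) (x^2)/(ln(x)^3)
This is an ∞/∞ indeterminate form.

Apply L'Hôpital's rule: differentiate numerator and denominator separately.
  f(x) = x^2   ⇒   f'(x) = 2·x
  g(x) = ln(x)^3   ⇒   g'(x) = 3·ln(x)^2/x
  lim(x→∞) f'(x)/g'(x) = lim(x→∞) (2·x)/(3·ln(x)^2/x)
  = ∞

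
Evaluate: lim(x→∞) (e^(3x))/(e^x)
This is an ∞/∞ indeterminate form.

Apply L'Hôpital's rule: differentiate numerator and denominator separately.
  f(x) = e^(3·x)   ⇒   f'(x) = 3·e^(3·x)
  g(x) = e^(x)   ⇒   g'(x) = e^(x)
  lim(x→∞) f'(x)/g'(x) = lim(x→∞) (3·e^(3·x))/(e^(x))
  = ∞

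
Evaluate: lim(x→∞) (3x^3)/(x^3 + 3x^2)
This is an ∞/∞ indeterminate form.

Apply L'Hôpital's rule: differentiate numerator and denominator separately.
  f(x) = 3·x^3   ⇒   f'(x) = 9·x^2
  g(x) = x^3 + 3·x^2   ⇒   g'(x) = 3·x^2 + 6·x
  lim(x→∞) f'(x)/g'(x) = lim(x→∞) (9·x^2)/(3·x^2 + 6·x)
  = 3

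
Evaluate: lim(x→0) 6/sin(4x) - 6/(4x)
This is an ∞-∞ indeterminate form.

Combine fractions or rationalize to convert ∞-∞ to 0/0 form:
  lim(x→0) 6/sin(4x) - 6/(4x) = 0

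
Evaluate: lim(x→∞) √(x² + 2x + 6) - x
This is an ∞-∞ indeterminate form.

Combine fractions or rationalize to convert ∞-∞ to 0/0 form:
  lim(x→∞) √(x² + 2x + 6) - x = 1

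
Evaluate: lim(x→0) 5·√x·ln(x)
This is a 0·∞ indeterminate form.

Rewrite 0·∞ as a quotient (0/0 or ∞/∞ form), then apply L'Hôpital's rule:
  lim(x→0) 5·√x·ln(x) = 0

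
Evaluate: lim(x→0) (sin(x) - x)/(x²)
This is a 0/0 indeterminate form.

Apply L'Hôpital's rule: differentiate numerator and denominator separately.
  f(x) = -x + sin(x)   ⇒   f'(x) = cos(x) - 1
  g(x) = x^2   ⇒   g'(x) = 2·x
  lim(x→0) f'(x)/g'(x) = lim(x→0) (cos(x) - 1)/(2·x)
  = 0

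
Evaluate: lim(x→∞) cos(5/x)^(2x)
This is an exponential indeterminate form.

For exponential indeterminate forms, take the natural log:
  Let L = lim(x→∞) cos(5/x)^(2x)
  Then ln(L) = lim(x→∞) [exponent × ln(base)]
  Evaluate using L'Hôpital or standard limits, then exponentiate.
  L = 1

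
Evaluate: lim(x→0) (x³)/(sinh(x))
This is a 0/0 indeterminate form.

Apply L'Hôpital's rule: differentiate numerator and denominator separately.
  f(x) = x^3   ⇒   f'(x) = 3·x^2
  g(x) = sinh(x)   ⇒   g'(x) = cosh(x)
  lim(x→0) f'(x)/g'(x) = lim(x→0) (3·x^2)/(cosh(x))
  = 0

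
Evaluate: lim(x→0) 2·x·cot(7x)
This is a 0·∞ indeterminate form.

Rewrite 0·∞ as a quotient (0/0 or ∞/∞ form), then apply L'Hôpital's rule:
  lim(x→0) 2·x·cot(7x) = 2/7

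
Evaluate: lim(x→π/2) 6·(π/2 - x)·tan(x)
This is a 0·∞ indeterminate form.

Rewrite 0·∞ as a quotient (0/0 or ∞/∞ form), then apply L'Hôpital's rule:
  lim(x→π/2) 6·(π/2 - x)·tan(x) = 6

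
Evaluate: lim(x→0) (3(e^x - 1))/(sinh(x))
This is a 0/0 indeterminate form.

Apply L'Hôpital's rule: differentiate numerator and denominator separately.
  f(x) = 3·e^(x) - 3   ⇒   f'(x) = 3·e^(x)
  g(x) = sinh(x)   ⇒   g'(x) = cosh(x)
  lim(x→0) f'(x)/g'(x) = lim(x→0) (3·e^(x))/(cosh(x))
  = 3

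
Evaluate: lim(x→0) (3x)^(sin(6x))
This is an exponential indeterminate form.

For exponential indeterminate forms, take the natural log:
  Let L = lim(x→0) (3x)^(sin(6x))
  Then ln(L) = lim(x→0) [exponent × ln(base)]
  Evaluate using L'Hôpital or standard limits, then exponentiate.
  L = 1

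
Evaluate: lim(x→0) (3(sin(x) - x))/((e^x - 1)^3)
This is a 0/0 indeterminate form.

Apply L'Hôpital's rule: differentiate numerator and denominator separately.
  f(x) = -3·x + 3·sin(x)   ⇒   f'(x) = 3·cos(x) - 3
  g(x) = (e^(x) - 1)^3   ⇒   g'(x) = 3·(e^(x) - 1)^2·e^(x)
  lim(x→0) f'(x)/g'(x) = lim(x→0) (3·cos(x) - 3)/(3·(e^(x) - 1)^2·e^(x))
  = -1/2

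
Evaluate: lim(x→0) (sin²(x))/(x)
This is a 0/0 indeterminate form.

Apply L'Hôpital's rule: differentiate numerator and denominator separately.
  f(x) = sin(x)^2   ⇒   f'(x) = 2·sin(x)·cos(x)
  g(x) = x   ⇒   g'(x) = 1
  lim(x→0) f'(x)/g'(x) = lim(x→0) (2·sin(x)·cos(x))/(1)
  = 0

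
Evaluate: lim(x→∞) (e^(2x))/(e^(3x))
This is an ∞/∞ indeterminate form.

Apply L'Hôpital's rule: differentiate numerator and denominator separately.
  f(x) = e^(2·x)   ⇒   f'(x) = 2·e^(2·x)
  g(x) = e^(3·x)   ⇒   g'(x) = 3·e^(3·x)
  lim(x→∞) f'(x)/g'(x) = lim(x→∞) (2·e^(2·x))/(3·e^(3·x))
  = 0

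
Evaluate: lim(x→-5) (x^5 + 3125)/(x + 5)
This is a standard limit.

Factor or rationalize the expression:
  lim(x→-5) (x^5 + 3125)/(x + 5) = 3125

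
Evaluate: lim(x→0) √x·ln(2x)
This is a 0·∞ indeterminate form.

Rewrite 0·∞ as a quotient (0/0 or ∞/∞ form), then apply L'Hôpital's rule:
  lim(x→0) √x·ln(2x) = 0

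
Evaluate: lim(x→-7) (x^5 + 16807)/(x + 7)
This is a standard limit.

Factor or rationalize the expression:
  lim(x→-7) (x^5 + 16807)/(x + 7) = 12005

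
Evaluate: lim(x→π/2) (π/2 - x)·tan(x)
This is a 0·∞ indeterminate form.

Rewrite 0·∞ as a quotient (0/0 or ∞/∞ form), then apply L'Hôpital's rule:
  lim(x→π/2) (π/2 - x)·tan(x) = 1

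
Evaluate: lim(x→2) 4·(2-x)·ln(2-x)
This is a 0·∞ indeterminate form.

Rewrite 0·∞ as a quotient (0/0 or ∞/∞ form), then apply L'Hôpital's rule:
  lim(x→2) 4·(2-x)·ln(2-x) = 0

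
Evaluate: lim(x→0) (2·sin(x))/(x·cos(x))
This is a 0/0 indeterminate form.

Apply L'Hôpital's rule: differentiate numerator and denominator separately.
  f(x) = 2·sin(x)   ⇒   f'(x) = 2·cos(x)
  g(x) = x·cos(x)   ⇒   g'(x) = -x·sin(x) + cos(x)
  lim(x→0) f'(x)/g'(x) = lim(x→0) (2·cos(x))/(-x·sin(x) + cos(x))
  = 2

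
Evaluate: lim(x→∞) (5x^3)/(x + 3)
This is an ∞/∞ indeterminate form.

Apply L'Hôpital's rule: differentiate numerator and denominator separately.
  f(x) = 5·x^3   ⇒   f'(x) = 15·x^2
  g(x) = x + 3   ⇒   g'(x) = 1
  lim(x→∞) f'(x)/g'(x) = lim(x→∞) (15·x^2)/(1)
  = ∞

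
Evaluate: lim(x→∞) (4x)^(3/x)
This is an exponential indeterminate form.

For exponential indeterminate forms, take the natural log:
  Let L = lim(x→∞) (4x)^(3/x)
  Then ln(L) = lim(x→∞) [exponent × ln(base)]
  Evaluate using L'Hôpital or standard limits, then exponentiate.
  L = 1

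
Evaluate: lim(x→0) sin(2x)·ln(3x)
This is a 0·∞ indeterminate form.

Rewrite 0·∞ as a quotient (0/0 or ∞/∞ form), then apply L'Hôpital's rule:
  lim(x→0) sin(2x)·ln(3x) = 0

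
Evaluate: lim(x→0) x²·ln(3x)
This is a 0·∞ indeterminate form.

Rewrite 0·∞ as a quotient (0/0 or ∞/∞ form), then apply L'Hôpital's rule:
  lim(x→0) x²·ln(3x) = 0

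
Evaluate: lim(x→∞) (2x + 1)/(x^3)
This is an ∞/∞ indeterminate form.

Apply L'Hôpital's rule: differentiate numerator and denominator separately.
  f(x) = 2·x + 1   ⇒   f'(x) = 2
  g(x) = x^3   ⇒   g'(x) = 3·x^2
  lim(x→∞) f'(x)/g'(x) = lim(x→∞) (2)/(3·x^2)
  = 0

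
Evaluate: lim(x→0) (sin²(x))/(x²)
This is a 0/0 indeterminate form.

Apply L'Hôpital's rule: differentiate numerator and denominator separately.
  f(x) = sin(x)^2   ⇒   f'(x) = 2·sin(x)·cos(x)
  g(x) = x^2   ⇒   g'(x) = 2·x
  lim(x→0) f'(x)/g'(x) = lim(x→0) (2·sin(x)·cos(x))/(2·x)
  = 1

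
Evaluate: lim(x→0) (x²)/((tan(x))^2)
This is a 0/0 indeterminate form.

Apply L'Hôpital's rule: differentiate numerator and denominator separately.
  f(x) = x^2   ⇒   f'(x) = 2·x
  g(x) = tan(x)^2   ⇒   g'(x) = (2·tan(x)^2 + 2)·tan(x)
  lim(x→0) f'(x)/g'(x) = lim(x→0) (2·x)/((2·tan(x)^2 + 2)·tan(x))
  = 1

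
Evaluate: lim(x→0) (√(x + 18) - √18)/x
This is a standard limit.

Factor or rationalize the expression:
  lim(x→0) (√(x + 18) - √18)/x = sqrt(2)/12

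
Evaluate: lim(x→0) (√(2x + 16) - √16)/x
This is a standard limit.

Factor or rationalize the expression:
  lim(x→0) (√(2x + 16) - √16)/x = 1/4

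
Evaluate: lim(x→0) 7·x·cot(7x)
This is a 0·∞ indeterminate form.

Rewrite 0·∞ as a quotient (0/0 or ∞/∞ form), then apply L'Hôpital's rule:
  lim(x→0) 7·x·cot(7x) = 1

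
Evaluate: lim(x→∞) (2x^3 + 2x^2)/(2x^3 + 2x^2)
This is an ∞/∞ indeterminate form.

Apply L'Hôpital's rule: differentiate numerator and denominator separately.
  f(x) = 2·x^3 + 2·x^2   ⇒   f'(x) = 6·x^2 + 4·x
  g(x) = 2·x^3 + 2·x^2   ⇒   g'(x) = 6·x^2 + 4·x
  lim(x→∞) f'(x)/g'(x) = lim(x→∞) (6·x^2 + 4·x)/(6·x^2 + 4·x)
  = 1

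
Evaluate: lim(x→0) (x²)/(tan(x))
This is a 0/0 indeterminate form.

Apply L'Hôpital's rule: differentiate numerator and denominator separately.
  f(x) = x^2   ⇒   f'(x) = 2·x
  g(x) = tan(x)   ⇒   g'(x) = tan(x)^2 + 1
  lim(x→0) f'(x)/g'(x) = lim(x→0) (2·x)/(tan(x)^2 + 1)
  = 0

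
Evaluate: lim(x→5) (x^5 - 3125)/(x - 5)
This is a standard limit.

Factor or rationalize the expression:
  lim(x→5) (x^5 - 3125)/(x - 5) = 3125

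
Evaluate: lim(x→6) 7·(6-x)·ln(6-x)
This is a 0·∞ indeterminate form.

Rewrite 0·∞ as a quotient (0/0 or ∞/∞ form), then apply L'Hôpital's rule:
  lim(x→6) 7·(6-x)·ln(6-x) = 0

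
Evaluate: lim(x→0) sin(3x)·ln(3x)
This is a 0·∞ indeterminate form.

Rewrite 0·∞ as a quotient (0/0 or ∞/∞ form), then apply L'Hôpital's rule:
  lim(x→0) sin(3x)·ln(3x) = 0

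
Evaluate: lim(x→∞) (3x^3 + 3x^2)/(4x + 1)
This is an ∞/∞ indeterminate form.

Apply L'Hôpital's rule: differentiate numerator and denominator separately.
  f(x) = 3·x^3 + 3·x^2   ⇒   f'(x) = 9·x^2 + 6·x
  g(x) = 4·x + 1   ⇒   g'(x) = 4
  lim(x→∞) f'(x)/g'(x) = lim(x→∞) (9·x^2 + 6·x)/(4)
  = ∞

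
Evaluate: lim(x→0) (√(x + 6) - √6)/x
This is a standard limit.

Factor or rationalize the expression:
  lim(x→0) (√(x + 6) - √6)/x = sqrt(6)/12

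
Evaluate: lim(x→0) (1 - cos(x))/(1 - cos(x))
This is a 0/0 indeterminate form.

Apply L'Hôpital's rule: differentiate numerator and denominator separately.
  f(x) = 1 - cos(x)   ⇒   f'(x) = sin(x)
  g(x) = 1 - cos(x)   ⇒   g'(x) = sin(x)
  lim(x→0) f'(x)/g'(x) = lim(x→0) (sin(x))/(sin(x))
  = 1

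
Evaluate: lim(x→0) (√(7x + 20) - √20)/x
This is a standard limit.

Factor or rationalize the expression:
  lim(x→0) (√(7x + 20) - √20)/x = 7·sqrt(5)/20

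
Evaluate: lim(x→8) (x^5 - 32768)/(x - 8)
This is a standard limit.

Factor or rationalize the expression:
  lim(x→8) (x^5 - 32768)/(x - 8) = 20480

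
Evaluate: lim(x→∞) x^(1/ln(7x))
This is an exponential indeterminate form.

For exponential indeterminate forms, take the natural log:
  Let L = lim(x→∞) x^(1/ln(7x))
  Then ln(L) = lim(x→∞) [exponent × ln(base)]
  Evaluate using L'Hôpital or standard limits, then exponentiate.
  L = e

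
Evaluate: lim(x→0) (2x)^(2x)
This is an exponential indeterminate form.

For exponential indeterminate forms, take the natural log:
  Let L = lim(x→0) (2x)^(2x)
  Then ln(L) = lim(x→0) [exponent × ln(base)]
  Evaluate using L'Hôpital or standard limits, then exponentiate.
  L = 1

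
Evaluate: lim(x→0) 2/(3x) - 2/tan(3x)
This is an ∞-∞ indeterminate form.

Combine fractions or rationalize to convert ∞-∞ to 0/0 form:
  lim(x→0) 2/(3x) - 2/tan(3x) = 0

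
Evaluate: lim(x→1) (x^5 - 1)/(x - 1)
This is a standard limit.

Factor or rationalize the expression:
  lim(x→1) (x^5 - 1)/(x - 1) = 5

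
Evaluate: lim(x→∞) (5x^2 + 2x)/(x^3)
This is an ∞/∞ indeterminate form.

Apply L'Hôpital's rule: differentiate numerator and denominator separately.
  f(x) = 5·x^2 + 2·x   ⇒   f'(x) = 10·x + 2
  g(x) = x^3   ⇒   g'(x) = 3·x^2
  lim(x→∞) f'(x)/g'(x) = lim(x→∞) (10·x + 2)/(3·x^2)
  = 0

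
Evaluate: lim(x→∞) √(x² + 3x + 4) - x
This is an ∞-∞ indeterminate form.

Combine fractions or rationalize to convert ∞-∞ to 0/0 form:
  lim(x→∞) √(x² + 3x + 4) - x = 3/2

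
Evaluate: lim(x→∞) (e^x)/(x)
This is an ∞/∞ indeterminate form.

Apply L'Hôpital's rule: differentiate numerator and denominator separately.
  f(x) = e^(x)   ⇒   f'(x) = e^(x)
  g(x) = x   ⇒   g'(x) = 1
  lim(x→∞) f'(x)/g'(x) = lim(x→∞) (e^(x))/(1)
  = ∞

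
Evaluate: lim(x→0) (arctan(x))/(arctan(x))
This is a 0/0 indeterminate form.

Apply L'Hôpital's rule: differentiate numerator and denominator separately.
  f(x) = atan(x)   ⇒   f'(x) = 1/(x^2 + 1)
  g(x) = atan(x)   ⇒   g'(x) = 1/(x^2 + 1)
  lim(x→0) f'(x)/g'(x) = lim(x→0) (1/(x^2 + 1))/(1/(x^2 + 1))
  = 1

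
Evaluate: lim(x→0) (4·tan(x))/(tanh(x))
This is a 0/0 indeterminate form.

Apply L'Hôpital's rule: differentiate numerator and denominator separately.
  f(x) = 4·tan(x)   ⇒   f'(x) = 4·tan(x)^2 + 4
  g(x) = tanh(x)   ⇒   g'(x) = 1 - tanh(x)^2
  lim(x→0) f'(x)/g'(x) = lim(x→0) (4·tan(x)^2 + 4)/(1 - tanh(x)^2)
  = 4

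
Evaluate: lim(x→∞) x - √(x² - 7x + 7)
This is an ∞-∞ indeterminate form.

Combine fractions or rationalize to convert ∞-∞ to 0/0 form:
  lim(x→∞) x - √(x² - 7x + 7) = 7/2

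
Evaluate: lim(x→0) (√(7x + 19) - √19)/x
This is a standard limit.

Factor or rationalize the expression:
  lim(x→0) (√(7x + 19) - √19)/x = 7·sqrt(19)/38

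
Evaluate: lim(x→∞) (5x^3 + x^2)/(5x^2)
This is an ∞/∞ indeterminate form.

Apply L'Hôpital's rule: differentiate numerator and denominator separately.
  f(x) = 5·x^3 + x^2   ⇒   f'(x) = 15·x^2 + 2·x
  g(x) = 5·x^2   ⇒   g'(x) = 10·x
  lim(x→∞) f'(x)/g'(x) = lim(x→∞) (15·x^2 + 2·x)/(10·x)
  = ∞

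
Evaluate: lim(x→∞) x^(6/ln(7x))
This is an exponential indeterminate form.

For exponential indeterminate forms, take the natural log:
  Let L = lim(x→∞) x^(6/ln(7x))
  Then ln(L) = lim(x→∞) [exponent × ln(base)]
  Evaluate using L'Hôpital or standard limits, then exponentiate.
  L = e^(6)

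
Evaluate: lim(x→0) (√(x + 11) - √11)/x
This is a standard limit.

Factor or rationalize the expression:
  lim(x→0) (√(x + 11) - √11)/x = sqrt(11)/22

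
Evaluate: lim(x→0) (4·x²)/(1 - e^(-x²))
This is a 0/0 indeterminate form.

Apply L'Hôpital's rule: differentiate numerator and denominator separately.
  f(x) = 4·x^2   ⇒   f'(x) = 8·x
  g(x) = 1 - e^(-x^2)   ⇒   g'(x) = 2·x·e^(-x^2)
  lim(x→0) f'(x)/g'(x) = lim(x→0) (8·x)/(2·x·e^(-x^2))
  = 4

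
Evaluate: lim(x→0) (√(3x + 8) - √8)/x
This is a standard limit.

Factor or rationalize the expression:
  lim(x→0) (√(3x + 8) - √8)/x = 3·sqrt(2)/8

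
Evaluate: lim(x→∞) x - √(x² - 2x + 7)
This is an ∞-∞ indeterminate form.

Combine fractions or rationalize to convert ∞-∞ to 0/0 form:
  lim(x→∞) x - √(x² - 2x + 7) = 1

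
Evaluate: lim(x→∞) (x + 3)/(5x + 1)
This is an ∞/∞ indeterminate form.

Apply L'Hôpital's rule: differentiate numerator and denominator separately.
  f(x) = x + 3   ⇒   f'(x) = 1
  g(x) = 5·x + 1   ⇒   g'(x) = 5
  lim(x→∞) f'(x)/g'(x) = lim(x→∞) (1)/(5)
  = 1/5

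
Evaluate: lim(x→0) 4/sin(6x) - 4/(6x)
This is an ∞-∞ indeterminate form.

Combine fractions or rationalize to convert ∞-∞ to 0/0 form:
  lim(x→0) 4/sin(6x) - 4/(6x) = 0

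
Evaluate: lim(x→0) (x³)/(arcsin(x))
This is a 0/0 indeterminate form.

Apply L'Hôpital's rule: differentiate numerator and denominator separately.
  f(x) = x^3   ⇒   f'(x) = 3·x^2
  g(x) = asin(x)   ⇒   g'(x) = 1/sqrt(1 - x^2)
  lim(x→0) f'(x)/g'(x) = lim(x→0) (3·x^2)/(1/sqrt(1 - x^2))
  = 0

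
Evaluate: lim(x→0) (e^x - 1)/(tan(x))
This is a 0/0 indeterminate form.

Apply L'Hôpital's rule: differentiate numerator and denominator separately.
  f(x) = e^(x) - 1   ⇒   f'(x) = e^(x)
  g(x) = tan(x)   ⇒   g'(x) = tan(x)^2 + 1
  lim(x→0) f'(x)/g'(x) = lim(x→0) (e^(x))/(tan(x)^2 + 1)
  = 1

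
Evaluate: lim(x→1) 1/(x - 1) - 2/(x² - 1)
This is an ∞-∞ indeterminate form.

Combine fractions or rationalize to convert ∞-∞ to 0/0 form:
  lim(x→1) 1/(x - 1) - 2/(x² - 1) = 1/2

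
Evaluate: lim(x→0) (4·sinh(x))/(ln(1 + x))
This is a 0/0 indeterminate form.

Apply L'Hôpital's rule: differentiate numerator and denominator separately.
  f(x) = 4·sinh(x)   ⇒   f'(x) = 4·cosh(x)
  g(x) = ln(x + 1)   ⇒   g'(x) = 1/(x + 1)
  lim(x→0) f'(x)/g'(x) = lim(x→0) (4·cosh(x))/(1/(x + 1))
  = 4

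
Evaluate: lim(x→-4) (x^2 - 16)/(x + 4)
This is a standard limit.

Factor or rationalize the expression:
  lim(x→-4) (x^2 - 16)/(x + 4) = -8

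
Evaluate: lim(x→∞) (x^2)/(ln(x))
This is an ∞/∞ indeterminate form.

Apply L'Hôpital's rule: differentiate numerator and denominator separately.
  f(x) = x^2   ⇒   f'(x) = 2·x
  g(x) = ln(x)   ⇒   g'(x) = 1/x
  lim(x→∞) f'(x)/g'(x) = lim(x→∞) (2·x)/(1/x)
  = ∞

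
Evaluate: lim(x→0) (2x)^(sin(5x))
This is an exponential indeterminate form.

For exponential indeterminate forms, take the natural log:
  Let L = lim(x→0) (2x)^(sin(5x))
  Then ln(L) = lim(x→0) [exponent × ln(base)]
  Evaluate using L'Hôpital or standard limits, then exponentiate.
  L = 1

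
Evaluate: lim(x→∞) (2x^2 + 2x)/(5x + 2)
This is an ∞/∞ indeterminate form.

Apply L'Hôpital's rule: differentiate numerator and denominator separately.
  f(x) = 2·x^2 + 2·x   ⇒   f'(x) = 4·x + 2
  g(x) = 5·x + 2   ⇒   g'(x) = 5
  lim(x→∞) f'(x)/g'(x) = lim(x→∞) (4·x + 2)/(5)
  = ∞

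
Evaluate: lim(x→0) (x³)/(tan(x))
This is a 0/0 indeterminate form.

Apply L'Hôpital's rule: differentiate numerator and denominator separately.
  f(x) = x^3   ⇒   f'(x) = 3·x^2
  g(x) = tan(x)   ⇒   g'(x) = tan(x)^2 + 1
  lim(x→0) f'(x)/g'(x) = lim(x→0) (3·x^2)/(tan(x)^2 + 1)
  = 0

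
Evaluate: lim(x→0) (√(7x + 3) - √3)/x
This is a standard limit.

Factor or rationalize the expression:
  lim(x→0) (√(7x + 3) - √3)/x = 7·sqrt(3)/6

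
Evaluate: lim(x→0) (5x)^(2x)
This is an exponential indeterminate form.

For exponential indeterminate forms, take the natural log:
  Let L = lim(x→0) (5x)^(2x)
  Then ln(L) = lim(x→0) [exponent × ln(base)]
  Evaluate using L'Hôpital or standard limits, then exponentiate.
  L = 1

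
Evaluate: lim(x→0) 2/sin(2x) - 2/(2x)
This is an ∞-∞ indeterminate form.

Combine fractions or rationalize to convert ∞-∞ to 0/0 form:
  lim(x→0) 2/sin(2x) - 2/(2x) = 0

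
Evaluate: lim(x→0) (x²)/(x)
This is a 0/0 indeterminate form.

Apply L'Hôpital's rule: differentiate numerator and denominator separately.
  f(x) = x^2   ⇒   f'(x) = 2·x
  g(x) = x   ⇒   g'(x) = 1
  lim(x→0) f'(x)/g'(x) = lim(x→0) (2·x)/(1)
  = 0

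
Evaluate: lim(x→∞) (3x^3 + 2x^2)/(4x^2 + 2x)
This is an ∞/∞ indeterminate form.

Apply L'Hôpital's rule: differentiate numerator and denominator separately.
  f(x) = 3·x^3 + 2·x^2   ⇒   f'(x) = 9·x^2 + 4·x
  g(x) = 4·x^2 + 2·x   ⇒   g'(x) = 8·x + 2
  lim(x→∞) f'(x)/g'(x) = lim(x→∞) (9·x^2 + 4·x)/(8·x + 2)
  = ∞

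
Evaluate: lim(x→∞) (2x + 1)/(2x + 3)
This is an ∞/∞ indeterminate form.

Apply L'Hôpital's rule: differentiate numerator and denominator separately.
  f(x) = 2·x + 1   ⇒   f'(x) = 2
  g(x) = 2·x + 3   ⇒   g'(x) = 2
  lim(x→∞) f'(x)/g'(x) = lim(x→∞) (2)/(2)
  = 1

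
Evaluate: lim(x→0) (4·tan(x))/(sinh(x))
This is a 0/0 indeterminate form.

Apply L'Hôpital's rule: differentiate numerator and denominator separately.
  f(x) = 4·tan(x)   ⇒   f'(x) = 4·tan(x)^2 + 4
  g(x) = sinh(x)   ⇒   g'(x) = cosh(x)
  lim(x→0) f'(x)/g'(x) = lim(x→0) (4·tan(x)^2 + 4)/(cosh(x))
  = 4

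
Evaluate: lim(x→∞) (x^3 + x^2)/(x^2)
This is an ∞/∞ indeterminate form.

Apply L'Hôpital's rule: differentiate numerator and denominator separately.
  f(x) = x^3 + x^2   ⇒   f'(x) = 3·x^2 + 2·x
  g(x) = x^2   ⇒   g'(x) = 2·x
  lim(x→∞) f'(x)/g'(x) = lim(x→∞) (3·x^2 + 2·x)/(2·x)
  = ∞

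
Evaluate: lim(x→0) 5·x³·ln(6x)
This is a 0·∞ indeterminate form.

Rewrite 0·∞ as a quotient (0/0 or ∞/∞ form), then apply L'Hôpital's rule:
  lim(x→0) 5·x³·ln(6x) = 0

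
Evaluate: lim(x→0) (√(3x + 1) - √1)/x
This is a standard limit.

Factor or rationalize the expression:
  lim(x→0) (√(3x + 1) - √1)/x = 3/2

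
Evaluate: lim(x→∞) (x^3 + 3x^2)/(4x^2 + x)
This is an ∞/∞ indeterminate form.

Apply L'Hôpital's rule: differentiate numerator and denominator separately.
  f(x) = x^3 + 3·x^2   ⇒   f'(x) = 3·x^2 + 6·x
  g(x) = 4·x^2 + x   ⇒   g'(x) = 8·x + 1
  lim(x→∞) f'(x)/g'(x) = lim(x→∞) (3·x^2 + 6·x)/(8·x + 1)
  = ∞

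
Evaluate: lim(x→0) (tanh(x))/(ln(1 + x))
This is a 0/0 indeterminate form.

Apply L'Hôpital's rule: differentiate numerator and denominator separately.
  f(x) = tanh(x)   ⇒   f'(x) = 1 - tanh(x)^2
  g(x) = ln(x + 1)   ⇒   g'(x) = 1/(x + 1)
  lim(x→0) f'(x)/g'(x) = lim(x→0) (1 - tanh(x)^2)/(1/(x + 1))
  = 1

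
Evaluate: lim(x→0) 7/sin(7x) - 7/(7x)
This is an ∞-∞ indeterminate form.

Combine fractions or rationalize to convert ∞-∞ to 0/0 form:
  lim(x→0) 7/sin(7x) - 7/(7x) = 0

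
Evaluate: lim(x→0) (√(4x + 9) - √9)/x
This is a standard limit.

Factor or rationalize the expression:
  lim(x→0) (√(4x + 9) - √9)/x = 2/3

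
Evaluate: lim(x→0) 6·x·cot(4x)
This is a 0·∞ indeterminate form.

Rewrite 0·∞ as a quotient (0/0 or ∞/∞ form), then apply L'Hôpital's rule:
  lim(x→0) 6·x·cot(4x) = 3/2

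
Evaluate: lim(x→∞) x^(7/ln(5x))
This is an exponential indeterminate form.

For exponential indeterminate forms, take the natural log:
  Let L = lim(x→∞) x^(7/ln(5x))
  Then ln(L) = lim(x→∞) [exponent × ln(base)]
  Evaluate using L'Hôpital or standard limits, then exponentiate.
  L = e^(7)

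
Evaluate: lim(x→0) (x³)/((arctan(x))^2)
This is a 0/0 indeterminate form.

Apply L'Hôpital's rule: differentiate numerator and denominator separately.
  f(x) = x^3   ⇒   f'(x) = 3·x^2
  g(x) = atan(x)^2   ⇒   g'(x) = 2·atan(x)/(x^2 + 1)
  lim(x→0) f'(x)/g'(x) = lim(x→0) (3·x^2)/(2·atan(x)/(x^2 + 1))
  = 0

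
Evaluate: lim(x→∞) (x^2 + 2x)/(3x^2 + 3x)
This is an ∞/∞ indeterminate form.

Apply L'Hôpital's rule: differentiate numerator and denominator separately.
  f(x) = x^2 + 2·x   ⇒   f'(x) = 2·x + 2
  g(x) = 3·x^2 + 3·x   ⇒   g'(x) = 6·x + 3
  lim(x→∞) f'(x)/g'(x) = lim(x→∞) (2·x + 2)/(6·x + 3)
  = 1/3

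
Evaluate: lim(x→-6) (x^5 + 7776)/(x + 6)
This is a standard limit.

Factor or rationalize the expression:
  lim(x→-6) (x^5 + 7776)/(x + 6) = 6480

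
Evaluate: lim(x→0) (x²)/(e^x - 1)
This is a 0/0 indeterminate form.

Apply L'Hôpital's rule: differentiate numerator and denominator separately.
  f(x) = x^2   ⇒   f'(x) = 2·x
  g(x) = e^(x) - 1   ⇒   g'(x) = e^(x)
  lim(x→0) f'(x)/g'(x) = lim(x→0) (2·x)/(e^(x))
  = 0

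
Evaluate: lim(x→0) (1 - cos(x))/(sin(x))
This is a 0/0 indeterminate form.

Apply L'Hôpital's rule: differentiate numerator and denominator separately.
  f(x) = 1 - cos(x)   ⇒   f'(x) = sin(x)
  g(x) = sin(x)   ⇒   g'(x) = cos(x)
  lim(x→0) f'(x)/g'(x) = lim(x→0) (sin(x))/(cos(x))
  = 0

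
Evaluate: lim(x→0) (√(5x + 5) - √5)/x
This is a standard limit.

Factor or rationalize the expression:
  lim(x→0) (√(5x + 5) - √5)/x = sqrt(5)/2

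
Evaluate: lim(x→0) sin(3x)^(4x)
This is an exponential indeterminate form.

For exponential indeterminate forms, take the natural log:
  Let L = lim(x→0) sin(3x)^(4x)
  Then ln(L) = lim(x→0) [exponent × ln(base)]
  Evaluate using L'Hôpital or standard limits, then exponentiate.
  L = 1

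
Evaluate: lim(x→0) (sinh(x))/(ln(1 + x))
This is a 0/0 indeterminate form.

Apply L'Hôpital's rule: differentiate numerator and denominator separately.
  f(x) = sinh(x)   ⇒   f'(x) = cosh(x)
  g(x) = ln(x + 1)   ⇒   g'(x) = 1/(x + 1)
  lim(x→0) f'(x)/g'(x) = lim(x→0) (cosh(x))/(1/(x + 1))
  = 1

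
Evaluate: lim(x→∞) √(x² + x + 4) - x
This is an ∞-∞ indeterminate form.

Combine fractions or rationalize to convert ∞-∞ to 0/0 form:
  lim(x→∞) √(x² + x + 4) - x = 1/2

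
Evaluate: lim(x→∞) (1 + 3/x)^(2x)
This is an exponential indeterminate form.

For exponential indeterminate forms, take the natural log:
  Let L = lim(x→∞) (1 + 3/x)^(2x)
  Then ln(L) = lim(x→∞) [exponent × ln(base)]
  Evaluate using L'Hôpital or standard limits, then exponentiate.
  L = e^(6)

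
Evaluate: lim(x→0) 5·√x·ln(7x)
This is a 0·∞ indeterminate form.

Rewrite 0·∞ as a quotient (0/0 or ∞/∞ form), then apply L'Hôpital's rule:
  lim(x→0) 5·√x·ln(7x) = 0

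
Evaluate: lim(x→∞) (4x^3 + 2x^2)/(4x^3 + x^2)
This is an ∞/∞ indeterminate form.

Apply L'Hôpital's rule: differentiate numerator and denominator separately.
  f(x) = 4·x^3 + 2·x^2   ⇒   f'(x) = 12·x^2 + 4·x
  g(x) = 4·x^3 + x^2   ⇒   g'(x) = 12·x^2 + 2·x
  lim(x→∞) f'(x)/g'(x) = lim(x→∞) (12·x^2 + 4·x)/(12·x^2 + 2·x)
  = 1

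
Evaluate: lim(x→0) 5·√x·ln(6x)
This is a 0·∞ indeterminate form.

Rewrite 0·∞ as a quotient (0/0 or ∞/∞ form), then apply L'Hôpital's rule:
  lim(x→0) 5·√x·ln(6x) = 0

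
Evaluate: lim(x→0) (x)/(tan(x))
This is a 0/0 indeterminate form.

Apply L'Hôpital's rule: differentiate numerator and denominator separately.
  f(x) = x   ⇒   f'(x) = 1
  g(x) = tan(x)   ⇒   g'(x) = tan(x)^2 + 1
  lim(x→0) f'(x)/g'(x) = lim(x→0) (1)/(tan(x)^2 + 1)
  = 1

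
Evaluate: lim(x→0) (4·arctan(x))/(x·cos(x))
This is a 0/0 indeterminate form.

Apply L'Hôpital's rule: differentiate numerator and denominator separately.
  f(x) = 4·atan(x)   ⇒   f'(x) = 4/(x^2 + 1)
  g(x) = x·cos(x)   ⇒   g'(x) = -x·sin(x) + cos(x)
  lim(x→0) f'(x)/g'(x) = lim(x→0) (4/(x^2 + 1))/(-x·sin(x) + cos(x))
  = 4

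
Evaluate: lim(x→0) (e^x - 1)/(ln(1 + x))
This is a 0/0 indeterminate form.

Apply L'Hôpital's rule: differentiate numerator and denominator separately.
  f(x) = e^(x) - 1   ⇒   f'(x) = e^(x)
  g(x) = ln(x + 1)   ⇒   g'(x) = 1/(x + 1)
  lim(x→0) f'(x)/g'(x) = lim(x→0) (e^(x))/(1/(x + 1))
  = 1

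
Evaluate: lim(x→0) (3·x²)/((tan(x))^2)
This is a 0/0 indeterminate form.

Apply L'Hôpital's rule: differentiate numerator and denominator separately.
  f(x) = 3·x^2   ⇒   f'(x) = 6·x
  g(x) = tan(x)^2   ⇒   g'(x) = (2·tan(x)^2 + 2)·tan(x)
  lim(x→0) f'(x)/g'(x) = lim(x→0) (6·x)/((2·tan(x)^2 + 2)·tan(x))
  = 3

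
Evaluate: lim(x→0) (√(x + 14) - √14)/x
This is a standard limit.

Factor or rationalize the expression:
  lim(x→0) (√(x + 14) - √14)/x = sqrt(14)/28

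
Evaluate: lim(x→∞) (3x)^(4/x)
This is an exponential indeterminate form.

For exponential indeterminate forms, take the natural log:
  Let L = lim(x→∞) (3x)^(4/x)
  Then ln(L) = lim(x→∞) [exponent × ln(base)]
  Evaluate using L'Hôpital or standard limits, then exponentiate.
  L = 1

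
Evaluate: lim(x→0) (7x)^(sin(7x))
This is an exponential indeterminate form.

For exponential indeterminate forms, take the natural log:
  Let L = lim(x→0) (7x)^(sin(7x))
  Then ln(L) = lim(x→0) [exponent × ln(base)]
  Evaluate using L'Hôpital or standard limits, then exponentiate.
  L = 1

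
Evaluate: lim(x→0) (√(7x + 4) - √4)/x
This is a standard limit.

Factor or rationalize the expression:
  lim(x→0) (√(7x + 4) - √4)/x = 7/4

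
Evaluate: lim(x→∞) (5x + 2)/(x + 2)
This is an ∞/∞ indeterminate form.

Apply L'Hôpital's rule: differentiate numerator and denominator separately.
  f(x) = 5·x + 2   ⇒   f'(x) = 5
  g(x) = x + 2   ⇒   g'(x) = 1
  lim(x→∞) f'(x)/g'(x) = lim(x→∞) (5)/(1)
  = 5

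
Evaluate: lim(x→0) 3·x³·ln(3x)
This is a 0·∞ indeterminate form.

Rewrite 0·∞ as a quotient (0/0 or ∞/∞ form), then apply L'Hôpital's rule:
  lim(x→0) 3·x³·ln(3x) = 0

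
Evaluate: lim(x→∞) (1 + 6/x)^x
This is an exponential indeterminate form.

For exponential indeterminate forms, take the natural log:
  Let L = lim(x→∞) (1 + 6/x)^x
  Then ln(L) = lim(x→∞) [exponent × ln(base)]
  Evaluate using L'Hôpital or standard limits, then exponentiate.
  L = e^(6)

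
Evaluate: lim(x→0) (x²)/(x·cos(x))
This is a 0/0 indeterminate form.

Apply L'Hôpital's rule: differentiate numerator and denominator separately.
  f(x) = x^2   ⇒   f'(x) = 2·x
  g(x) = x·cos(x)   ⇒   g'(x) = -x·sin(x) + cos(x)
  lim(x→0) f'(x)/g'(x) = lim(x→0) (2·x)/(-x·sin(x) + cos(x))
  = 0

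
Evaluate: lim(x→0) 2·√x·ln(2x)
This is a 0·∞ indeterminate form.

Rewrite 0·∞ as a quotient (0/0 or ∞/∞ form), then apply L'Hôpital's rule:
  lim(x→0) 2·√x·ln(2x) = 0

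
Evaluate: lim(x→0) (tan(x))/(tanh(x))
This is a 0/0 indeterminate form.

Apply L'Hôpital's rule: differentiate numerator and denominator separately.
  f(x) = tan(x)   ⇒   f'(x) = tan(x)^2 + 1
  g(x) = tanh(x)   ⇒   g'(x) = 1 - tanh(x)^2
  lim(x→0) f'(x)/g'(x) = lim(x→0) (tan(x)^2 + 1)/(1 - tanh(x)^2)
  = 1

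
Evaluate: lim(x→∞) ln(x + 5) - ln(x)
This is an ∞-∞ indeterminate form.

Combine fractions or rationalize to convert ∞-∞ to 0/0 form:
  lim(x→∞) ln(x + 5) - ln(x) = 0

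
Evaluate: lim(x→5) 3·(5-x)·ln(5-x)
This is a 0·∞ indeterminate form.

Rewrite 0·∞ as a quotient (0/0 or ∞/∞ form), then apply L'Hôpital's rule:
  lim(x→5) 3·(5-x)·ln(5-x) = 0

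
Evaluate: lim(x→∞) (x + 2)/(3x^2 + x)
This is an ∞/∞ indeterminate form.

Apply L'Hôpital's rule: differentiate numerator and denominator separately.
  f(x) = x + 2   ⇒   f'(x) = 1
  g(x) = 3·x^2 + x   ⇒   g'(x) = 6·x + 1
  lim(x→∞) f'(x)/g'(x) = lim(x→∞) (1)/(6·x + 1)
  = 0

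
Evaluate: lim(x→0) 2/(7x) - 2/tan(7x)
This is an ∞-∞ indeterminate form.

Combine fractions or rationalize to convert ∞-∞ to 0/0 form:
  lim(x→0) 2/(7x) - 2/tan(7x) = 0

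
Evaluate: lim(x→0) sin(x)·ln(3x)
This is a 0·∞ indeterminate form.

Rewrite 0·∞ as a quotient (0/0 or ∞/∞ form), then apply L'Hôpital's rule:
  lim(x→0) sin(x)·ln(3x) = 0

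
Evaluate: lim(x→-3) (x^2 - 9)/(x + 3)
This is a standard limit.

Factor or rationalize the expression:
  lim(x→-3) (x^2 - 9)/(x + 3) = -6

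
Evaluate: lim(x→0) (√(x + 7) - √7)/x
This is a standard limit.

Factor or rationalize the expression:
  lim(x→0) (√(x + 7) - √7)/x = sqrt(7)/14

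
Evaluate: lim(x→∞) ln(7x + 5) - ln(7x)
This is an ∞-∞ indeterminate form.

Combine fractions or rationalize to convert ∞-∞ to 0/0 form:
  lim(x→∞) ln(7x + 5) - ln(7x) = 0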